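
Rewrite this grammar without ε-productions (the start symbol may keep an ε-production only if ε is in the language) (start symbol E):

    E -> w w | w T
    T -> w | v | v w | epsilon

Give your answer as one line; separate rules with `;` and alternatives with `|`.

E -> w w | w T | w; T -> w | v | v w

The nullable symbols are {T}.
ε ∉ L(G), so no ε-production is kept.
Add the nullable-subset variants: E → w T gives w T | w.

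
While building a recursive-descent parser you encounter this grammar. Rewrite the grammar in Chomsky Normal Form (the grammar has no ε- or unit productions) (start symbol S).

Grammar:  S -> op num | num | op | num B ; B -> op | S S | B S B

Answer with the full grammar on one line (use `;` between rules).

S -> X1 X2 | num | op | X2 B; B -> op | S S | B Y1; X1 -> op; X2 -> num; Y1 -> S B

Introduce a nonterminal for each terminal appearing in a rule of length ≥ 2: X1 → op, X2 → num.
Binarize each right-hand side of length ≥ 3 by chaining fresh nonterminals (Y1, Y2, …): affected rules were B → B S B.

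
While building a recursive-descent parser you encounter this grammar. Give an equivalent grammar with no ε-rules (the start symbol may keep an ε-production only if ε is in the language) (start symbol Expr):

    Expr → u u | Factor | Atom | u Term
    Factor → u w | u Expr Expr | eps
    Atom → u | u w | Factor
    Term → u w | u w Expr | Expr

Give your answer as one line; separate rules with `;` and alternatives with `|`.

Expr → u u | Factor | Atom | u Term | u | eps; Factor → u w | u Expr Expr | u Expr | u; Atom → u | u w | Factor; Term → u w | u w Expr | Expr

Nullable set = {Atom, Expr, Factor, Term}.
ε ∈ L(G) since Expr is nullable, so keep Expr → ε.
Expand every rule over subsets of its nullable positions: Expr → u Term gives u Term | u. Factor → u Expr Expr gives u Expr Expr | u Expr | u.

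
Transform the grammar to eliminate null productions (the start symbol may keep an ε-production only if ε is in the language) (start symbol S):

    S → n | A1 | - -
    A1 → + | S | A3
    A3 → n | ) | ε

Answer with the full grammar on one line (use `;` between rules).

S → n | A1 | - - | ε; A1 → + | S | A3; A3 → n | )

The nullable symbols are {A1, A3, S}.
ε ∈ L(G) since S is nullable, so keep S → ε.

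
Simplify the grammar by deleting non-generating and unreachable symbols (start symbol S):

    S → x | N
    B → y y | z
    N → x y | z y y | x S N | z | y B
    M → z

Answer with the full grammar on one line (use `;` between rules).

S → x | N; B → y y | z; N → x y | z y y | x S N | z | y B

Generating nonterminals: {B, M, N, S}.
Reachable from S after that: {B, N, S}.
Removed useless symbols: {M} and every production mentioning them.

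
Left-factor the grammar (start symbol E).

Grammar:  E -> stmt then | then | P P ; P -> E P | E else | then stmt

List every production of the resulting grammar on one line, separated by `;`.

P has alternatives sharing prefix 'E': factor to P → E P' with P' → P | else.

E -> stmt then | then | P P; P -> then stmt | E P'; P' -> P | else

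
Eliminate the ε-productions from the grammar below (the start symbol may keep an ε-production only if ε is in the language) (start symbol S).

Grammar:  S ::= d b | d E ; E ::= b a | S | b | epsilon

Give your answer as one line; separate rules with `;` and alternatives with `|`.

S ::= d b | d E | d; E ::= b a | S | b

The nullable symbols are {E}.
ε ∉ L(G), so no ε-production is kept.
Expand every rule over subsets of its nullable positions: S → d E gives d E | d.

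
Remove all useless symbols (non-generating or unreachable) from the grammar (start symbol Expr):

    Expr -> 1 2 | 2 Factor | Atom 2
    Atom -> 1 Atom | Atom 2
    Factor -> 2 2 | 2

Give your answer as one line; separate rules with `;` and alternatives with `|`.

Generating nonterminals: {Expr, Factor}.
Reachable from Expr after that: {Expr, Factor}.
Removed useless symbols: {Atom} and every production mentioning them.

Expr -> 1 2 | 2 Factor; Factor -> 2 2 | 2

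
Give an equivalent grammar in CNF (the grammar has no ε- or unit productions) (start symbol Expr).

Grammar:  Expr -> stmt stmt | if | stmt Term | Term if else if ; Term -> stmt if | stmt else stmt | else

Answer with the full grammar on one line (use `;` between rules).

Introduce a nonterminal for each terminal appearing in a rule of length ≥ 2: X1 → stmt, X2 → if, X3 → else.
Binarize each right-hand side of length ≥ 3 by chaining fresh nonterminals (Y1, Y2, …): affected rules were Expr → Term X2 X3 X2; Term → X1 X3 X1.

Expr -> X1 X1 | if | X1 Term | Term Y1; Term -> X1 X2 | X1 Y3 | else; X1 -> stmt; X2 -> if; X3 -> else; Y1 -> X2 Y2; Y2 -> X3 X2; Y3 -> X3 X1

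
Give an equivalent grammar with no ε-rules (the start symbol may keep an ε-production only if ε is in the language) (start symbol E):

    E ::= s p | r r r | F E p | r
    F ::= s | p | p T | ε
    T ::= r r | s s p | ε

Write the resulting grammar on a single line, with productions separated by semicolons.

E ::= s p | r r r | F E p | E p | r; F ::= s | p | p T; T ::= r r | s s p

Nullable nonterminals: {F, T}.
ε ∉ L(G), so no ε-production is kept.
Expand every rule over subsets of its nullable positions: E → F E p gives F E p | E p.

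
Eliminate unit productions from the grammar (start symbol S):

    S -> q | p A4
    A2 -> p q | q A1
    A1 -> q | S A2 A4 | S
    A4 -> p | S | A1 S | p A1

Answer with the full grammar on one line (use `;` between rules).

Unit pairs: A1 ⇒* {S}; A4 ⇒* {S}.
For each unit pair (A, B), copy every non-unit production of B to A, then drop all unit productions.

S -> q | p A4; A2 -> p q | q A1; A1 -> q | S A2 A4 | p A4; A4 -> p | A1 S | p A1 | q | p A4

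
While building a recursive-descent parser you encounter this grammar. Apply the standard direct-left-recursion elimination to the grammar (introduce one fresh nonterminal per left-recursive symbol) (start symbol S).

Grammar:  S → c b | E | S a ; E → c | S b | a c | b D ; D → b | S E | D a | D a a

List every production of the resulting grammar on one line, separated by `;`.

S → c b S' | E S'; E → c | S b | a c | b D; D → b D' | S E D'; S' → a S' | ε; D' → a D' | a a D' | ε

Directly left-recursive nonterminals: S, D.
For S: α = {a}, β = {c b, E}. Rewrite as S → β S' and S' → α S' | ε.
For D: α = {a, a a}, β = {b, S E}. Rewrite as D → β D' and D' → α D' | ε.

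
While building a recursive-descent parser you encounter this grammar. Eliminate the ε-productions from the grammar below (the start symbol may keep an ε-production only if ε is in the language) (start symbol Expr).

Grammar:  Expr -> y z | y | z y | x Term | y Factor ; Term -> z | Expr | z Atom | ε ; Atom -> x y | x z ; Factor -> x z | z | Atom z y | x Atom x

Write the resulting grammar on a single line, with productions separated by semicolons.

Nullable set = {Term}.
ε ∉ L(G), so no ε-production is kept.
Add the nullable-subset variants: Expr → x Term gives x Term | x.

Expr -> y z | y | z y | x Term | x | y Factor; Term -> z | Expr | z Atom; Atom -> x y | x z; Factor -> x z | z | Atom z y | x Atom x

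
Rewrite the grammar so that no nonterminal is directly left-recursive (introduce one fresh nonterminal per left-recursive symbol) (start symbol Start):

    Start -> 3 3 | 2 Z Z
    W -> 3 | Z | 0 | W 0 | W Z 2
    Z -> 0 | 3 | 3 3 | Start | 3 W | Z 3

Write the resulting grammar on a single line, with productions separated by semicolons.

Left recursion appears on W, Z.
For W: α = {0, Z 2}, β = {3, Z, 0}. Rewrite as W → β W1 and W1 → α W1 | ε.
For Z: α = {3}, β = {0, 3, 3 3, Start, 3 W}. Rewrite as Z → β Z1 and Z1 → α Z1 | ε.

Start -> 3 3 | 2 Z Z; W -> 3 W1 | Z W1 | 0 W1; Z -> 0 Z1 | 3 Z1 | 3 3 Z1 | Start Z1 | 3 W Z1; W1 -> 0 W1 | Z 2 W1 | ε; Z1 -> 3 Z1 | ε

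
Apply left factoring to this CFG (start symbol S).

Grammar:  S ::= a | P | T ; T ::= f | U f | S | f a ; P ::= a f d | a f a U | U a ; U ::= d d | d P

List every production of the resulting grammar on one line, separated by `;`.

S ::= a | P | T; T ::= U f | S | f T'; P ::= U a | a f P'; U ::= d U'; T' ::= ε | a; P' ::= d | a U; U' ::= d | P

T has alternatives sharing prefix 'f': factor to T → f T' with T' → ε | a.
P has alternatives sharing prefix 'a f': factor to P → a f P' with P' → d | a U.
U has alternatives sharing prefix 'd': factor to U → d U' with U' → d | P.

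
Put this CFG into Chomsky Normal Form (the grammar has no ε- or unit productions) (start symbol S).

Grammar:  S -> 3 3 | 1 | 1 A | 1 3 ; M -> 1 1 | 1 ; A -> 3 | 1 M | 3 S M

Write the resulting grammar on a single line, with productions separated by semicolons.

Introduce a nonterminal for each terminal appearing in a rule of length ≥ 2: X1 → 3, X2 → 1.
Binarize each right-hand side of length ≥ 3 by chaining fresh nonterminals (Y1, Y2, …): affected rules were A → X1 S M.

S -> X1 X1 | 1 | X2 A | X2 X1; M -> X2 X2 | 1; A -> 3 | X2 M | X1 Y1; X1 -> 3; X2 -> 1; Y1 -> S M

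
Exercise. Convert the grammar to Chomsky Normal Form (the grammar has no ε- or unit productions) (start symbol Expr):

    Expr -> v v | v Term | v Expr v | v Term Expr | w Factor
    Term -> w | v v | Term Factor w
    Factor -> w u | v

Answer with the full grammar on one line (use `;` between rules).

Expr -> X1 X1 | X1 Term | X1 Y1 | X1 Y2 | X2 Factor; Term -> w | X1 X1 | Term Y3; Factor -> X2 X3 | v; X1 -> v; X2 -> w; X3 -> u; Y1 -> Expr X1; Y2 -> Term Expr; Y3 -> Factor X2

Introduce a nonterminal for each terminal appearing in a rule of length ≥ 2: X1 → v, X2 → w, X3 → u.
Binarize each right-hand side of length ≥ 3 by chaining fresh nonterminals (Y1, Y2, …): affected rules were Expr → X1 Expr X1; Expr → X1 Term Expr; Term → Term Factor X2.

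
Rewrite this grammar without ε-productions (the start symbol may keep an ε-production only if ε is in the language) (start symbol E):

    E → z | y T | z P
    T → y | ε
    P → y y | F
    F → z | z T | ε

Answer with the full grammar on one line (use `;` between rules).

The nullable symbols are {F, P, T}.
ε ∉ L(G), so no ε-production is kept.
Add the nullable-subset variants: E → y T gives y T | y.

E → z | y T | y | z P; T → y; P → y y | F; F → z | z T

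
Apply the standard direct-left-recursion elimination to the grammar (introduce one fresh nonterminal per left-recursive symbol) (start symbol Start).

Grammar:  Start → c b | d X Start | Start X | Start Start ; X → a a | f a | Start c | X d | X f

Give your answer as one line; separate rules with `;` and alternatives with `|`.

Start → c b Start1 | d X Start Start1; X → a a X1 | f a X1 | Start c X1; Start1 → X Start1 | Start Start1 | epsilon; X1 → d X1 | f X1 | epsilon

Directly left-recursive nonterminals: Start, X.
For Start: α = {X, Start}, β = {c b, d X Start}. Rewrite as Start → β Start1 and Start1 → α Start1 | ε.
For X: α = {d, f}, β = {a a, f a, Start c}. Rewrite as X → β X1 and X1 → α X1 | ε.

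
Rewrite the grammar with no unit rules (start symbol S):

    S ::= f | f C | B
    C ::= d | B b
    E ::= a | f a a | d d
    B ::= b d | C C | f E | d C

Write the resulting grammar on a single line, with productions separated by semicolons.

S ::= b d | C C | f E | d C | f | f C; C ::= d | B b; E ::= a | f a a | d d; B ::= b d | C C | f E | d C

Unit pairs: S ⇒* {B}.
Replace each nonterminal's rules with the union of the non-unit rules of every nonterminal it unit-derives.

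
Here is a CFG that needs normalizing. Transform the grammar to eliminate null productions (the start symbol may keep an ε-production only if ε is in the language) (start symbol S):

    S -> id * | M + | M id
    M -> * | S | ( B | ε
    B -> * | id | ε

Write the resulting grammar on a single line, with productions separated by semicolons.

S -> id * | M + | + | M id | id; M -> * | S | ( B | (; B -> * | id

The nullable symbols are {B, M}.
ε ∉ L(G), so no ε-production is kept.
Expand every rule over subsets of its nullable positions: S → M + gives M + | +. S → M id gives M id | id. M → ( B gives ( B | (.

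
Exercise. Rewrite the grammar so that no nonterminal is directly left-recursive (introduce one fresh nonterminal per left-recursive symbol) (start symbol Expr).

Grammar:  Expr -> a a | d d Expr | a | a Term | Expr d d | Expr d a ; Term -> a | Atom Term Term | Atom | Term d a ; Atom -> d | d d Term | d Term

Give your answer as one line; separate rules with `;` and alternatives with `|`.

Expr, Term are directly left-recursive.
For Expr: α = {d d, d a}, β = {a a, d d Expr, a, a Term}. Rewrite as Expr → β Expr1 and Expr1 → α Expr1 | ε.
For Term: α = {d a}, β = {a, Atom Term Term, Atom}. Rewrite as Term → β Term1 and Term1 → α Term1 | ε.

Expr -> a a Expr1 | d d Expr Expr1 | a Expr1 | a Term Expr1; Term -> a Term1 | Atom Term Term Term1 | Atom Term1; Atom -> d | d d Term | d Term; Expr1 -> d d Expr1 | d a Expr1 | ε; Term1 -> d a Term1 | ε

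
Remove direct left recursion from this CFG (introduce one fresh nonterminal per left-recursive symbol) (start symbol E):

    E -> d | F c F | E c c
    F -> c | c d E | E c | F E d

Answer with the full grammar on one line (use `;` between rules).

E, F are directly left-recursive.
For E: α = {c c}, β = {d, F c F}. Rewrite as E → β E' and E' → α E' | ε.
For F: α = {E d}, β = {c, c d E, E c}. Rewrite as F → β F' and F' → α F' | ε.

E -> d E' | F c F E'; F -> c F' | c d E F' | E c F'; E' -> c c E' | ε; F' -> E d F' | ε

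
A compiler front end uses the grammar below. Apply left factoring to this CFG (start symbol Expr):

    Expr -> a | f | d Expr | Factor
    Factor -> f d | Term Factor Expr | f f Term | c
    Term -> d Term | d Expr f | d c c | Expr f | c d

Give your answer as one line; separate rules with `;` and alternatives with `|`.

Expr -> a | f | d Expr | Factor; Factor -> Term Factor Expr | c | f Factor1; Term -> Expr f | c d | d Term1; Factor1 -> d | f Term; Term1 -> Term | Expr f | c c

Factor has alternatives sharing prefix 'f': factor to Factor → f Factor1 with Factor1 → d | f Term.
Term has alternatives sharing prefix 'd': factor to Term → d Term1 with Term1 → Term | Expr f | c c.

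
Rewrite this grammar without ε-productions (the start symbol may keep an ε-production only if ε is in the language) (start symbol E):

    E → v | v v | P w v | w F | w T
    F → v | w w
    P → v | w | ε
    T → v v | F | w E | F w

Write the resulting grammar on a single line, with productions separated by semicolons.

E → v | v v | P w v | w v | w F | w T; F → v | w w; P → v | w; T → v v | F | w E | F w

Nullable set = {P}.
ε ∉ L(G), so no ε-production is kept.
For each production, add variants omitting each subset of nullable occurrences: E → P w v gives P w v | w v.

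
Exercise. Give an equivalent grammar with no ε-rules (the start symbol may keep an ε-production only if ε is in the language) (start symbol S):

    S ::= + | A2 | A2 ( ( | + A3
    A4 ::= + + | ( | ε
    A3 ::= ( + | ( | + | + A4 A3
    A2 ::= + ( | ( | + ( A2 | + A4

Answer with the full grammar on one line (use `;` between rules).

The nullable symbols are {A4}.
ε ∉ L(G), so no ε-production is kept.
Expand every rule over subsets of its nullable positions: A3 → + A4 A3 gives + A4 A3 | + A3. A2 → + A4 gives + A4 | +.

S ::= + | A2 | A2 ( ( | + A3; A4 ::= + + | (; A3 ::= ( + | ( | + | + A4 A3 | + A3; A2 ::= + ( | ( | + ( A2 | + A4 | +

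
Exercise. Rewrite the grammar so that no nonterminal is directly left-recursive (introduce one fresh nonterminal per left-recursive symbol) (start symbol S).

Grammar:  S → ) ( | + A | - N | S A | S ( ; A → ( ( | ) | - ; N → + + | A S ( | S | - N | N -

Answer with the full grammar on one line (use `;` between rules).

Directly left-recursive nonterminals: S, N.
For S: α = {A, (}, β = {) (, + A, - N}. Rewrite as S → β S' and S' → α S' | ε.
For N: α = {-}, β = {+ +, A S (, S, - N}. Rewrite as N → β N' and N' → α N' | ε.

S → ) ( S' | + A S' | - N S'; A → ( ( | ) | -; N → + + N' | A S ( N' | S N' | - N N'; S' → A S' | ( S' | epsilon; N' → - N' | epsilon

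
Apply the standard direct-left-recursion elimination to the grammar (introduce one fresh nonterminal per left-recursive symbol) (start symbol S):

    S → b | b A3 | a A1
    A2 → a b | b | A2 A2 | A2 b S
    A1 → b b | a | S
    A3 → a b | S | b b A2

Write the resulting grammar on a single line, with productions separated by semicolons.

S → b | b A3 | a A1; A2 → a b A2' | b A2'; A1 → b b | a | S; A3 → a b | S | b b A2; A2' → A2 A2' | b S A2' | eps

Directly left-recursive nonterminal: A2.
For A2: α = {A2, b S}, β = {a b, b}. Rewrite as A2 → β A2' and A2' → α A2' | ε.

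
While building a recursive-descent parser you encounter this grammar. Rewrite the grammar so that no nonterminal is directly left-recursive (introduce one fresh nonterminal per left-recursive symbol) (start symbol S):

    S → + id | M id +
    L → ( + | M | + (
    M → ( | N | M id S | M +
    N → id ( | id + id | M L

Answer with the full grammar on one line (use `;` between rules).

Left recursion appears on M.
For M: α = {id S, +}, β = {(, N}. Rewrite as M → β M' and M' → α M' | ε.

S → + id | M id +; L → ( + | M | + (; M → ( M' | N M'; N → id ( | id + id | M L; M' → id S M' | + M' | ε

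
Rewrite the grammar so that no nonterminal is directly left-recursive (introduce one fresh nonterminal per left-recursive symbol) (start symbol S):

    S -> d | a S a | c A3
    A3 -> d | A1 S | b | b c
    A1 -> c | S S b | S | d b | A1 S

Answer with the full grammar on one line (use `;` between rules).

S -> d | a S a | c A3; A3 -> d | A1 S | b | b c; A1 -> c A1' | S S b A1' | S A1' | d b A1'; A1' -> S A1' | epsilon

A1 is directly left-recursive.
For A1: α = {S}, β = {c, S S b, S, d b}. Rewrite as A1 → β A1' and A1' → α A1' | ε.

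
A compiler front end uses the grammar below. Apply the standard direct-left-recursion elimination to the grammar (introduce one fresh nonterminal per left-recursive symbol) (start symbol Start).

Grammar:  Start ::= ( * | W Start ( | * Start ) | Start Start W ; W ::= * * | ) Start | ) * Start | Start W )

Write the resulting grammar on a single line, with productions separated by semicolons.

Start is directly left-recursive.
For Start: α = {Start W}, β = {( *, W Start (, * Start )}. Rewrite as Start → β Start1 and Start1 → α Start1 | ε.

Start ::= ( * Start1 | W Start ( Start1 | * Start ) Start1; W ::= * * | ) Start | ) * Start | Start W ); Start1 ::= Start W Start1 | ε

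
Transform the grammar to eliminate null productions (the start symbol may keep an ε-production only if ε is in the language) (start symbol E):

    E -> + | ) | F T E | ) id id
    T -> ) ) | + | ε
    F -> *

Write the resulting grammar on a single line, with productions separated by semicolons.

E -> + | ) | F T E | F E | ) id id; T -> ) ) | +; F -> *

Nullable set = {T}.
ε ∉ L(G), so no ε-production is kept.
Add the nullable-subset variants: E → F T E gives F T E | F E.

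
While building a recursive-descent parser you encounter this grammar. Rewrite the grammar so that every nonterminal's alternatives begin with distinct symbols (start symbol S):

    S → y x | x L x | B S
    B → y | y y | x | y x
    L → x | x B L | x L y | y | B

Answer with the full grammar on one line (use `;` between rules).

B has alternatives sharing prefix 'y': factor to B → y B' with B' → ε | y | x.
L has alternatives sharing prefix 'x': factor to L → x L' with L' → ε | B L | L y.

S → y x | x L x | B S; B → x | y B'; L → y | B | x L'; B' → ε | y | x; L' → ε | B L | L y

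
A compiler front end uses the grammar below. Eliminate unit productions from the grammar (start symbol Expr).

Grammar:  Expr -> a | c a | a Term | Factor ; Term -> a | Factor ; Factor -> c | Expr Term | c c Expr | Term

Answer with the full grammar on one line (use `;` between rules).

Unit pairs: Expr ⇒* {Factor, Term}; Factor ⇒* {Term}; Term ⇒* {Factor}.
For every A with A ⇒* B via unit rules, add B's non-unit alternatives to A; then delete every rule of the form X → Y.

Expr -> a | c | Expr Term | c c Expr | c a | a Term; Term -> a | c | Expr Term | c c Expr; Factor -> a | c | Expr Term | c c Expr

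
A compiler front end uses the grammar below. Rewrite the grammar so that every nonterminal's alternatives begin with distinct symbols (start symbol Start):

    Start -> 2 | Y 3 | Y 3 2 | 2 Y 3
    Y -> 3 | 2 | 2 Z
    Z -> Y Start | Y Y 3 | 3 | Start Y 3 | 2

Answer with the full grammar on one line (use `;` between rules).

Start has alternatives sharing prefix 'Y 3': factor to Start → Y 3 Start1 with Start1 → ε | 2.
Start has alternatives sharing prefix '2': factor to Start → 2 Start2 with Start2 → ε | Y 3.
Y has alternatives sharing prefix '2': factor to Y → 2 Y1 with Y1 → ε | Z.
Z has alternatives sharing prefix 'Y': factor to Z → Y Z1 with Z1 → Start | Y 3.

Start -> Y 3 Start1 | 2 Start2; Y -> 3 | 2 Y1; Z -> 3 | Start Y 3 | 2 | Y Z1; Start1 -> ε | 2; Start2 -> ε | Y 3; Y1 -> ε | Z; Z1 -> Start | Y 3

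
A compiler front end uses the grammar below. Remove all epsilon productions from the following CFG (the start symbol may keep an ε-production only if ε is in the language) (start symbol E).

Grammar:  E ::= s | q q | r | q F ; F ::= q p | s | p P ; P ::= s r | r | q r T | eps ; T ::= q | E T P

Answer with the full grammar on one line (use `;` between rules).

Nullable set = {P}.
ε ∉ L(G), so no ε-production is kept.
Add the nullable-subset variants: F → p P gives p P | p. T → E T P gives E T P | E T.

E ::= s | q q | r | q F; F ::= q p | s | p P | p; P ::= s r | r | q r T; T ::= q | E T P | E T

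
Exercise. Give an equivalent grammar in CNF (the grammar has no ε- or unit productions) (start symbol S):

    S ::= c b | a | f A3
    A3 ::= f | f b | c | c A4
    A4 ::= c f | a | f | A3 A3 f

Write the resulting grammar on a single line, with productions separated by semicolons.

S ::= X1 X2 | a | X3 A3; A3 ::= f | X3 X2 | c | X1 A4; A4 ::= X1 X3 | a | f | A3 Y1; X1 ::= c; X2 ::= b; X3 ::= f; Y1 ::= A3 X3

Introduce a nonterminal for each terminal appearing in a rule of length ≥ 2: X1 → c, X2 → b, X3 → f.
Binarize each right-hand side of length ≥ 3 by chaining fresh nonterminals (Y1, Y2, …): affected rules were A4 → A3 A3 X3.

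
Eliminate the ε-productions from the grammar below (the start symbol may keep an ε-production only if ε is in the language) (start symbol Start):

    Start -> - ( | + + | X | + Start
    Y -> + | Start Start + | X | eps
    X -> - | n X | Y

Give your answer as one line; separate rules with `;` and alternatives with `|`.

Nullable nonterminals: {Start, X, Y}.
ε ∈ L(G) since Start is nullable, so keep Start → ε.
For each production, add variants omitting each subset of nullable occurrences: Start → + Start gives + Start | +. Y → Start Start + gives Start Start + | Start +. X → n X gives n X | n.

Start -> - ( | + + | X | + Start | + | ε; Y -> + | Start Start + | Start + | X; X -> - | n X | n | Y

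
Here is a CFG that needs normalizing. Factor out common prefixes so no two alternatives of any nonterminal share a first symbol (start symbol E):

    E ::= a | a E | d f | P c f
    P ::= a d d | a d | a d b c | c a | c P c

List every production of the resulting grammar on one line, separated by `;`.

E has alternatives sharing prefix 'a': factor to E → a E' with E' → ε | E.
P has alternatives sharing prefix 'a d': factor to P → a d P' with P' → d | ε | b c.
P has alternatives sharing prefix 'c': factor to P → c P'' with P'' → a | P c.

E ::= d f | P c f | a E'; P ::= a d P' | c P''; E' ::= ε | E; P' ::= d | ε | b c; P'' ::= a | P c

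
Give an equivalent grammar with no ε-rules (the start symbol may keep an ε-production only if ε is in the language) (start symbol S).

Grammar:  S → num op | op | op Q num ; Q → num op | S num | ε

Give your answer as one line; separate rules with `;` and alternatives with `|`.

Nullable nonterminals: {Q}.
ε ∉ L(G), so no ε-production is kept.
For each production, add variants omitting each subset of nullable occurrences: S → op Q num gives op Q num | op num.

S → num op | op | op Q num | op num; Q → num op | S num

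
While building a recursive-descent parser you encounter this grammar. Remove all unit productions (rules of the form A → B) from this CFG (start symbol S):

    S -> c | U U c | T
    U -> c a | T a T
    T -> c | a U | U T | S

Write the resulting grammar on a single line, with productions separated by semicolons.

S -> c | U U c | a U | U T; U -> c a | T a T; T -> c | U U c | a U | U T

Unit pairs: S ⇒* {T}; T ⇒* {S}.
For each unit pair (A, B), copy every non-unit production of B to A, then drop all unit productions.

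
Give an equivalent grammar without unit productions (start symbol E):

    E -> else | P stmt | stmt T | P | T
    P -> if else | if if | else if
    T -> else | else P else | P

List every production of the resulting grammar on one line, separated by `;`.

E -> else | P stmt | stmt T | if else | if if | else if | else P else; P -> if else | if if | else if; T -> if else | if if | else if | else | else P else

Unit pairs: E ⇒* {P, T}; T ⇒* {P}.
Replace each nonterminal's rules with the union of the non-unit rules of every nonterminal it unit-derives.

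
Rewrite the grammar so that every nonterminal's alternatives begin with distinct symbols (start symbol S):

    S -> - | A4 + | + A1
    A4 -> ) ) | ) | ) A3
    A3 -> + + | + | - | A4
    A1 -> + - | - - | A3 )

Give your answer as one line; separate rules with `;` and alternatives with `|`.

S -> - | A4 + | + A1; A4 -> ) A4'; A3 -> - | A4 | + A3'; A1 -> + - | - - | A3 ); A4' -> ) | ε | A3; A3' -> + | ε

A4 has alternatives sharing prefix ')': factor to A4 → ) A4' with A4' → ) | ε | A3.
A3 has alternatives sharing prefix '+': factor to A3 → + A3' with A3' → + | ε.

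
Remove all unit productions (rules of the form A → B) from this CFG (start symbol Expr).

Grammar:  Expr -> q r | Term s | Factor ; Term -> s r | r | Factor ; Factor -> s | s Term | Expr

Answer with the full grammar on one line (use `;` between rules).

Unit pairs: Expr ⇒* {Factor}; Factor ⇒* {Expr}; Term ⇒* {Expr, Factor}.
For each unit pair (A, B), copy every non-unit production of B to A, then drop all unit productions.

Expr -> s | s Term | q r | Term s; Term -> s r | r | s | s Term | q r | Term s; Factor -> s | s Term | q r | Term s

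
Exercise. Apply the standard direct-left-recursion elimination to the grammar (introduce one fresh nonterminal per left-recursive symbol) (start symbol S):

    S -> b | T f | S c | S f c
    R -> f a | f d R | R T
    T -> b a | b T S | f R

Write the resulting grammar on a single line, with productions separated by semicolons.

Left recursion appears on S, R.
For S: α = {c, f c}, β = {b, T f}. Rewrite as S → β S' and S' → α S' | ε.
For R: α = {T}, β = {f a, f d R}. Rewrite as R → β R' and R' → α R' | ε.

S -> b S' | T f S'; R -> f a R' | f d R R'; T -> b a | b T S | f R; S' -> c S' | f c S' | eps; R' -> T R' | eps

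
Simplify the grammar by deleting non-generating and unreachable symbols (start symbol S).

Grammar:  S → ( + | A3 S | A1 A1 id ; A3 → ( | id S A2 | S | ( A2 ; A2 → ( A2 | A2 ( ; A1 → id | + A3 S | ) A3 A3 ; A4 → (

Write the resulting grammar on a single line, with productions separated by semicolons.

Generating nonterminals: {A1, A3, A4, S}.
Reachable from S after that: {A1, A3, S}.
Removed useless symbols: {A2, A4} and every production mentioning them.

S → ( + | A3 S | A1 A1 id; A3 → ( | S; A1 → id | + A3 S | ) A3 A3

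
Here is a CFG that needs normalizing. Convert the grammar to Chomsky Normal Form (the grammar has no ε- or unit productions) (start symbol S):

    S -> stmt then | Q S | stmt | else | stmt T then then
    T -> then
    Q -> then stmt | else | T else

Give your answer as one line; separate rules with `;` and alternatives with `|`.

S -> X1 X2 | Q S | stmt | else | X1 Y1; T -> then; Q -> X2 X1 | else | T X3; X1 -> stmt; X2 -> then; X3 -> else; Y1 -> T Y2; Y2 -> X2 X2

Introduce a nonterminal for each terminal appearing in a rule of length ≥ 2: X1 → stmt, X2 → then, X3 → else.
Binarize each right-hand side of length ≥ 3 by chaining fresh nonterminals (Y1, Y2, …): affected rules were S → X1 T X2 X2.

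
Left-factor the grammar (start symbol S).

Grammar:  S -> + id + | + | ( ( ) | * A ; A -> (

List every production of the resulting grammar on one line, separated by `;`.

S -> ( ( ) | * A | + S'; A -> (; S' -> id + | ε

S has alternatives sharing prefix '+': factor to S → + S' with S' → id + | ε.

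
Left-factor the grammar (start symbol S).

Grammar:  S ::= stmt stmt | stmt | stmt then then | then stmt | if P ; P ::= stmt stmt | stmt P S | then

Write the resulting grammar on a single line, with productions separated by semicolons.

S has alternatives sharing prefix 'stmt': factor to S → stmt S' with S' → stmt | ε | then then.
P has alternatives sharing prefix 'stmt': factor to P → stmt P' with P' → stmt | P S.

S ::= then stmt | if P | stmt S'; P ::= then | stmt P'; S' ::= stmt | eps | then then; P' ::= stmt | P S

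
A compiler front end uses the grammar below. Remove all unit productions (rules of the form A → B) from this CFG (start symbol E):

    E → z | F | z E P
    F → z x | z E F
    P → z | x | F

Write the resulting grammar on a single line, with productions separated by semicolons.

E → z | z E P | z x | z E F; F → z x | z E F; P → z x | z E F | z | x

Unit pairs: E ⇒* {F}; P ⇒* {F}.
Replace each nonterminal's rules with the union of the non-unit rules of every nonterminal it unit-derives.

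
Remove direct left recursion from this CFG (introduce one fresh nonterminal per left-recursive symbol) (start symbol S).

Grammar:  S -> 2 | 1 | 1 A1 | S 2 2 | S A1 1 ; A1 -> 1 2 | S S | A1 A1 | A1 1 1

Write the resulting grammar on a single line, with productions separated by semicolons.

S -> 2 S' | 1 S' | 1 A1 S'; A1 -> 1 2 A1' | S S A1'; S' -> 2 2 S' | A1 1 S' | ε; A1' -> A1 A1' | 1 1 A1' | ε

S, A1 are directly left-recursive.
For S: α = {2 2, A1 1}, β = {2, 1, 1 A1}. Rewrite as S → β S' and S' → α S' | ε.
For A1: α = {A1, 1 1}, β = {1 2, S S}. Rewrite as A1 → β A1' and A1' → α A1' | ε.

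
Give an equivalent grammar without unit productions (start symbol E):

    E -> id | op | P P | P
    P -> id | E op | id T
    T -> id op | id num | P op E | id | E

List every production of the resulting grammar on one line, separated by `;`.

E -> id | op | P P | E op | id T; P -> id | E op | id T; T -> id | op | P P | E op | id T | id op | id num | P op E

Unit pairs: E ⇒* {P}; T ⇒* {E, P}.
For each unit pair (A, B), copy every non-unit production of B to A, then drop all unit productions.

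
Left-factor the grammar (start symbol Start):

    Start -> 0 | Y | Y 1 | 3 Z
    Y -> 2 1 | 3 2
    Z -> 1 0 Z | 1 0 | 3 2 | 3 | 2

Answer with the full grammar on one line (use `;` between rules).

Start has alternatives sharing prefix 'Y': factor to Start → Y Start1 with Start1 → ε | 1.
Z has alternatives sharing prefix '1 0': factor to Z → 1 0 Z1 with Z1 → Z | ε.
Z has alternatives sharing prefix '3': factor to Z → 3 Z2 with Z2 → 2 | ε.

Start -> 0 | 3 Z | Y Start1; Y -> 2 1 | 3 2; Z -> 2 | 1 0 Z1 | 3 Z2; Start1 -> ε | 1; Z1 -> Z | ε; Z2 -> 2 | ε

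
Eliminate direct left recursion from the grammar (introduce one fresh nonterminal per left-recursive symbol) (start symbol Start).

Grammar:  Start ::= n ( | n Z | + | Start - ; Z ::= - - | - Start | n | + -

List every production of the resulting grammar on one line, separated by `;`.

Start is directly left-recursive.
For Start: α = {-}, β = {n (, n Z, +}. Rewrite as Start → β Start1 and Start1 → α Start1 | ε.

Start ::= n ( Start1 | n Z Start1 | + Start1; Z ::= - - | - Start | n | + -; Start1 ::= - Start1 | ε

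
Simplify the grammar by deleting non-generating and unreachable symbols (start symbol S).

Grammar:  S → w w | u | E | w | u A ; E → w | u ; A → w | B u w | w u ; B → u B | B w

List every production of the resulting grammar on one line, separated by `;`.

S → w w | u | E | w | u A; E → w | u; A → w | w u

Generating nonterminals: {A, E, S}.
Reachable from S after that: {A, E, S}.
Removed useless symbols: {B} and every production mentioning them.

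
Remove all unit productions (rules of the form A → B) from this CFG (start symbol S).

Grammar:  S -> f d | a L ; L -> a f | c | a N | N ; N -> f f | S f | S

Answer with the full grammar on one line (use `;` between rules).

Unit pairs: L ⇒* {N, S}; N ⇒* {S}.
For every A with A ⇒* B via unit rules, add B's non-unit alternatives to A; then delete every rule of the form X → Y.

S -> f d | a L; L -> a f | c | a N | f d | a L | f f | S f; N -> f d | a L | f f | S f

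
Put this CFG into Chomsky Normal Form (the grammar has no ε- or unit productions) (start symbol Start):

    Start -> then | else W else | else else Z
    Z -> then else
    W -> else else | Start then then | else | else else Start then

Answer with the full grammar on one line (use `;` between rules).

Introduce a nonterminal for each terminal appearing in a rule of length ≥ 2: X1 → else, X2 → then.
Binarize each right-hand side of length ≥ 3 by chaining fresh nonterminals (Y1, Y2, …): affected rules were Start → X1 W X1; Start → X1 X1 Z; W → Start X2 X2; W → X1 X1 Start X2.

Start -> then | X1 Y1 | X1 Y2; Z -> X2 X1; W -> X1 X1 | Start Y3 | else | X1 Y4; X1 -> else; X2 -> then; Y1 -> W X1; Y2 -> X1 Z; Y3 -> X2 X2; Y4 -> X1 Y5; Y5 -> Start X2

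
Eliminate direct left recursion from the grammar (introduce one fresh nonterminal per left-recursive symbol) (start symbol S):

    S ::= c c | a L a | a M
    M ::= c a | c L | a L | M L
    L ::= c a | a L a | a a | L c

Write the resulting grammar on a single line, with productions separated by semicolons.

Left recursion appears on M, L.
For M: α = {L}, β = {c a, c L, a L}. Rewrite as M → β M' and M' → α M' | ε.
For L: α = {c}, β = {c a, a L a, a a}. Rewrite as L → β L' and L' → α L' | ε.

S ::= c c | a L a | a M; M ::= c a M' | c L M' | a L M'; L ::= c a L' | a L a L' | a a L'; M' ::= L M' | ε; L' ::= c L' | ε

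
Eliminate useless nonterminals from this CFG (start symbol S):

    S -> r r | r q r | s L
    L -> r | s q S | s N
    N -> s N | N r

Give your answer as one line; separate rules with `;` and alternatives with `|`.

S -> r r | r q r | s L; L -> r | s q S

Generating nonterminals: {L, S}.
Reachable from S after that: {L, S}.
Removed useless symbols: {N} and every production mentioning them.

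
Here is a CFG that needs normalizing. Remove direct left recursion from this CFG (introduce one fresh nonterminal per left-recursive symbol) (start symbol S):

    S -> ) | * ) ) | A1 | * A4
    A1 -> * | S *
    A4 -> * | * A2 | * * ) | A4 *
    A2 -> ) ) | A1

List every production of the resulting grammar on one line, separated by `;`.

S -> ) | * ) ) | A1 | * A4; A1 -> * | S *; A4 -> * A4' | * A2 A4' | * * ) A4'; A2 -> ) ) | A1; A4' -> * A4' | ε

A4 is directly left-recursive.
For A4: α = {*}, β = {*, * A2, * * )}. Rewrite as A4 → β A4' and A4' → α A4' | ε.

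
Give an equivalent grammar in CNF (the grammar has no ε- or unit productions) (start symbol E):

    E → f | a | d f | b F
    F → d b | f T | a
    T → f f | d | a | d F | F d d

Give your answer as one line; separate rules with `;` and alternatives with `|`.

Introduce a nonterminal for each terminal appearing in a rule of length ≥ 2: X1 → d, X2 → f, X3 → b.
Binarize each right-hand side of length ≥ 3 by chaining fresh nonterminals (Y1, Y2, …): affected rules were T → F X1 X1.

E → f | a | X1 X2 | X3 F; F → X1 X3 | X2 T | a; T → X2 X2 | d | a | X1 F | F Y1; X1 → d; X2 → f; X3 → b; Y1 → X1 X1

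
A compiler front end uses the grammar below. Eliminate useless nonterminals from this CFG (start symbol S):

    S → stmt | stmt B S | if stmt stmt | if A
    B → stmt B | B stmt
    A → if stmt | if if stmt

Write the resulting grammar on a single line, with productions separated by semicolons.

S → stmt | if stmt stmt | if A; A → if stmt | if if stmt

Generating nonterminals: {A, S}.
Reachable from S after that: {A, S}.
Removed useless symbols: {B} and every production mentioning them.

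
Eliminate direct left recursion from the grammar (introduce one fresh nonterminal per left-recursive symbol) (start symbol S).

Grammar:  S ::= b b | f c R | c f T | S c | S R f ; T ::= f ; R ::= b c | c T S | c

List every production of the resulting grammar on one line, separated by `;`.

S ::= b b S' | f c R S' | c f T S'; T ::= f; R ::= b c | c T S | c; S' ::= c S' | R f S' | ε

Directly left-recursive nonterminal: S.
For S: α = {c, R f}, β = {b b, f c R, c f T}. Rewrite as S → β S' and S' → α S' | ε.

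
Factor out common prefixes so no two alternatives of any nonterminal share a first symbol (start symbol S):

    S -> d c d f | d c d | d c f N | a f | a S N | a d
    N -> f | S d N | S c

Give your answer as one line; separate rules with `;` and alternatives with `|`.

S -> d c S' | a S''; N -> f | S N'; S' -> f N | d S'''; S'' -> f | S N | d; N' -> d N | c; S''' -> f | ε

S has alternatives sharing prefix 'd c': factor to S → d c S' with S' → d f | d | f N.
S has alternatives sharing prefix 'a': factor to S → a S'' with S'' → f | S N | d.
N has alternatives sharing prefix 'S': factor to N → S N' with N' → d N | c.
S' has alternatives sharing prefix 'd': factor to S' → d S''' with S''' → f | ε.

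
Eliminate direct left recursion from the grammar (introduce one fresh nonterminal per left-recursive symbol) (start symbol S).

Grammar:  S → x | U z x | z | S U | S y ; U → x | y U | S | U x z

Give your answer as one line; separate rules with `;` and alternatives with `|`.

S → x S' | U z x S' | z S'; U → x U' | y U U' | S U'; S' → U S' | y S' | epsilon; U' → x z U' | epsilon

Directly left-recursive nonterminals: S, U.
For S: α = {U, y}, β = {x, U z x, z}. Rewrite as S → β S' and S' → α S' | ε.
For U: α = {x z}, β = {x, y U, S}. Rewrite as U → β U' and U' → α U' | ε.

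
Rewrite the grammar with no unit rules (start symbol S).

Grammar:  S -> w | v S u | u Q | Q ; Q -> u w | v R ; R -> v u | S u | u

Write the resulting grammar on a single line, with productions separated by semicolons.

Unit pairs: S ⇒* {Q}.
For each unit pair (A, B), copy every non-unit production of B to A, then drop all unit productions.

S -> w | v S u | u Q | u w | v R; Q -> u w | v R; R -> v u | S u | u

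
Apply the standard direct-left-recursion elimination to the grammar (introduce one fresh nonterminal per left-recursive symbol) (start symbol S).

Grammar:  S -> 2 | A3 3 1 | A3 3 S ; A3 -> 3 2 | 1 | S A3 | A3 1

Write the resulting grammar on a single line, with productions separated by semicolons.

S -> 2 | A3 3 1 | A3 3 S; A3 -> 3 2 A3' | 1 A3' | S A3 A3'; A3' -> 1 A3' | ε

Directly left-recursive nonterminal: A3.
For A3: α = {1}, β = {3 2, 1, S A3}. Rewrite as A3 → β A3' and A3' → α A3' | ε.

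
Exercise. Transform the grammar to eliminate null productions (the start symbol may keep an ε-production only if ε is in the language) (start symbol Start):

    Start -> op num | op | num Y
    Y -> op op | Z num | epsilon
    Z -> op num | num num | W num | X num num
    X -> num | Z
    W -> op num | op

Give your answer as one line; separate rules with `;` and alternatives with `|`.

Start -> op num | op | num Y | num; Y -> op op | Z num; Z -> op num | num num | W num | X num num; X -> num | Z; W -> op num | op

The nullable symbols are {Y}.
ε ∉ L(G), so no ε-production is kept.
Add the nullable-subset variants: Start → num Y gives num Y | num.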